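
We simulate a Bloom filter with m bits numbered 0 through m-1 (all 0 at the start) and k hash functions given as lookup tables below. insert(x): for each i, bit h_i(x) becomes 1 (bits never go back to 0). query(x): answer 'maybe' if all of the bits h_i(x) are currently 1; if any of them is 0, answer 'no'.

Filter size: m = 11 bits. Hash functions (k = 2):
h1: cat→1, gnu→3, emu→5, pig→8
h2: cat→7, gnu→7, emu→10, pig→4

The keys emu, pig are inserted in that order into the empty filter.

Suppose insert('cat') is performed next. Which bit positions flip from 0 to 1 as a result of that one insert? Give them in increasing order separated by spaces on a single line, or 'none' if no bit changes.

Answer: 1 7

Derivation:
Start: bits=00000000000
After insert 'emu': sets bits 5 10 -> bits=00000100001
After insert 'pig': sets bits 4 8 -> bits=00001100101
insert 'cat' would touch bits 1 7; currently bit1=0, bit7=0
Bits that are 0 among those (would change 0->1): 1 7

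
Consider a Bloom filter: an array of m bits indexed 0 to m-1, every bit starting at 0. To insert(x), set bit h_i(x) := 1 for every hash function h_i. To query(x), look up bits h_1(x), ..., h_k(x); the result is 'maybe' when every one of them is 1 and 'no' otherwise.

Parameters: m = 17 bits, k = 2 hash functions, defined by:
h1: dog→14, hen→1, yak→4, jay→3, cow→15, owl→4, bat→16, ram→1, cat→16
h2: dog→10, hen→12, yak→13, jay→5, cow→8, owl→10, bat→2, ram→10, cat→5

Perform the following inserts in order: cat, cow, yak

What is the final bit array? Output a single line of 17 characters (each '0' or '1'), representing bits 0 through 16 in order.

Answer: 00001100100001011

Derivation:
Start: bits=00000000000000000
After insert 'cat': sets bits 5 16 -> bits=00000100000000001
After insert 'cow': sets bits 8 15 -> bits=00000100100000011
After insert 'yak': sets bits 4 13 -> bits=00001100100001011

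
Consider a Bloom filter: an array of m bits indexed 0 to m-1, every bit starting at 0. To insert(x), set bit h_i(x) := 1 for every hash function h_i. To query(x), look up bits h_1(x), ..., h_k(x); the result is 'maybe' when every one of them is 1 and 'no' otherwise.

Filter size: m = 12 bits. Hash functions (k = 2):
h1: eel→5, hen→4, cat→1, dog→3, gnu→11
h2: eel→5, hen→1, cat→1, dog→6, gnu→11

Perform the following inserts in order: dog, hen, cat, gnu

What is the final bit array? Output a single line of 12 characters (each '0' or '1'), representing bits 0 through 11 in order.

Start: bits=000000000000
After insert 'dog': sets bits 3 6 -> bits=000100100000
After insert 'hen': sets bits 1 4 -> bits=010110100000
After insert 'cat': sets bits 1 -> bits=010110100000
After insert 'gnu': sets bits 11 -> bits=010110100001

Answer: 010110100001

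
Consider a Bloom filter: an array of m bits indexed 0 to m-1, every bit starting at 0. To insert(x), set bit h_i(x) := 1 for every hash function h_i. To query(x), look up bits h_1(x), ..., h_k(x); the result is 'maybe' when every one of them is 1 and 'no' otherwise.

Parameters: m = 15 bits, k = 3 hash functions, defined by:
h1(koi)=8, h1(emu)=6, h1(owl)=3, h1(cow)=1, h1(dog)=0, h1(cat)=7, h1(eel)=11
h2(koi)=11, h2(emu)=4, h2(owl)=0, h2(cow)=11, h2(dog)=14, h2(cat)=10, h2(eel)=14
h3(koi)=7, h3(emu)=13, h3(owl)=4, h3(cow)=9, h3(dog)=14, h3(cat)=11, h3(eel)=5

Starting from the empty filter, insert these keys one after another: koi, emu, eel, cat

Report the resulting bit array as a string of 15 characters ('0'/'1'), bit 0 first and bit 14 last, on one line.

Answer: 000011111011011

Derivation:
Start: bits=000000000000000
After insert 'koi': sets bits 7 8 11 -> bits=000000011001000
After insert 'emu': sets bits 4 6 13 -> bits=000010111001010
After insert 'eel': sets bits 5 11 14 -> bits=000011111001011
After insert 'cat': sets bits 7 10 11 -> bits=000011111011011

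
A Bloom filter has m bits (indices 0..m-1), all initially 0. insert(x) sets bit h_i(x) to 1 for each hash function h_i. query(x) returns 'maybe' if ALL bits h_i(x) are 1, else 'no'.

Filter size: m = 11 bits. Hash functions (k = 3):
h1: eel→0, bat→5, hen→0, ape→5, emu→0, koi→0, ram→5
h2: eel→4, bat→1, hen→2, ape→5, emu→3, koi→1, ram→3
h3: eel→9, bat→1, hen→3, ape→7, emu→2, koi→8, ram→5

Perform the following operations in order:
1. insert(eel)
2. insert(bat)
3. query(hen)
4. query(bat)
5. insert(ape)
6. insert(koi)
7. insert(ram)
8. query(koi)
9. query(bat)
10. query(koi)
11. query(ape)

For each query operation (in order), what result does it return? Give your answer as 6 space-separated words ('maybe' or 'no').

Start: bits=00000000000
Op 1: insert eel -> sets bits 0 4 9 -> bits=10001000010
Op 2: insert bat -> sets bits 1 5 -> bits=11001100010
Op 3: query hen -> checks bit0=1, bit2=0, bit3=0 (has a 0) -> no
Op 4: query bat -> checks bit1=1, bit5=1 (all 1) -> maybe
Op 5: insert ape -> sets bits 5 7 -> bits=11001101010
Op 6: insert koi -> sets bits 0 1 8 -> bits=11001101110
Op 7: insert ram -> sets bits 3 5 -> bits=11011101110
Op 8: query koi -> checks bit0=1, bit1=1, bit8=1 (all 1) -> maybe
Op 9: query bat -> checks bit1=1, bit5=1 (all 1) -> maybe
Op 10: query koi -> checks bit0=1, bit1=1, bit8=1 (all 1) -> maybe
Op 11: query ape -> checks bit5=1, bit7=1 (all 1) -> maybe
Query results in order: no maybe maybe maybe maybe maybe

Answer: no maybe maybe maybe maybe maybe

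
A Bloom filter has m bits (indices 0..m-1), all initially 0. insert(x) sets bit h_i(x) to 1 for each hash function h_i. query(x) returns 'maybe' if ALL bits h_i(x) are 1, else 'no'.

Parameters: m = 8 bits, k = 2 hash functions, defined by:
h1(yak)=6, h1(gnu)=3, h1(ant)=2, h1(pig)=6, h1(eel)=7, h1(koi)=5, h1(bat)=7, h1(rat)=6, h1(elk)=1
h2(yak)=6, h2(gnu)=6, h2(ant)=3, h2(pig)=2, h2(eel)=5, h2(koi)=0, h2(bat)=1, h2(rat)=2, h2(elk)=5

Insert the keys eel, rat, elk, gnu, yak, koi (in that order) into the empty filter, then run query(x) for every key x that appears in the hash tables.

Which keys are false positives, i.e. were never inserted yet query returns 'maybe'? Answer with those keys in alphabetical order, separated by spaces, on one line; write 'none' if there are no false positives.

Answer: ant bat pig

Derivation:
Start: bits=00000000
After insert 'eel': sets bits 5 7 -> bits=00000101
After insert 'rat': sets bits 2 6 -> bits=00100111
After insert 'elk': sets bits 1 5 -> bits=01100111
After insert 'gnu': sets bits 3 6 -> bits=01110111
After insert 'yak': sets bits 6 -> bits=01110111
After insert 'koi': sets bits 0 5 -> bits=11110111
Not inserted: ant bat pig — query each against bits=11110111:
query ant: checks bit2=1, bit3=1 (all 1) -> maybe => FALSE POSITIVE
query bat: checks bit1=1, bit7=1 (all 1) -> maybe => FALSE POSITIVE
query pig: checks bit2=1, bit6=1 (all 1) -> maybe => FALSE POSITIVE
False positives (alphabetical): ant bat pig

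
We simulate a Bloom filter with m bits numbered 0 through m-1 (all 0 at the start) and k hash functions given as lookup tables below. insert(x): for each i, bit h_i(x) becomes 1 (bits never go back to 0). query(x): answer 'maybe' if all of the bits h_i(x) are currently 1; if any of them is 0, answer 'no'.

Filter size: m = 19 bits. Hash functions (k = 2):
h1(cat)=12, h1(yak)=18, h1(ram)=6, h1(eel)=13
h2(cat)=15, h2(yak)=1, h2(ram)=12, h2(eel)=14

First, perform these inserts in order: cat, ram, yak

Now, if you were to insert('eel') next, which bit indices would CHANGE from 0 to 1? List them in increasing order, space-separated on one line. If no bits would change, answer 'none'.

Start: bits=0000000000000000000
After insert 'cat': sets bits 12 15 -> bits=0000000000001001000
After insert 'ram': sets bits 6 12 -> bits=0000001000001001000
After insert 'yak': sets bits 1 18 -> bits=0100001000001001001
insert 'eel' would touch bits 13 14; currently bit13=0, bit14=0
Bits that are 0 among those (would change 0->1): 13 14

Answer: 13 14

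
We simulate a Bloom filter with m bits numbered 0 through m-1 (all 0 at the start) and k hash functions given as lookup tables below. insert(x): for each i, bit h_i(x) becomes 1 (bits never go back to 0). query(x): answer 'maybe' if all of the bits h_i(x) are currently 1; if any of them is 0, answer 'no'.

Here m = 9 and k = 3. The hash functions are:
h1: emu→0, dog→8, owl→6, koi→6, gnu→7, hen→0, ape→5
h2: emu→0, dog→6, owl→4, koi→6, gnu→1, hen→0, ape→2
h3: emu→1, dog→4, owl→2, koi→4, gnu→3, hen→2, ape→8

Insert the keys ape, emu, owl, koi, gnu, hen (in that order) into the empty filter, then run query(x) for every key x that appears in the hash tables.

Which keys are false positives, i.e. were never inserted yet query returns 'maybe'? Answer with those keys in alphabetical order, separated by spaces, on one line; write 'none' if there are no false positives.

Answer: dog

Derivation:
Start: bits=000000000
After insert 'ape': sets bits 2 5 8 -> bits=001001001
After insert 'emu': sets bits 0 1 -> bits=111001001
After insert 'owl': sets bits 2 4 6 -> bits=111011101
After insert 'koi': sets bits 4 6 -> bits=111011101
After insert 'gnu': sets bits 1 3 7 -> bits=111111111
After insert 'hen': sets bits 0 2 -> bits=111111111
Not inserted: dog — query each against bits=111111111:
query dog: checks bit4=1, bit6=1, bit8=1 (all 1) -> maybe => FALSE POSITIVE
False positives (alphabetical): dog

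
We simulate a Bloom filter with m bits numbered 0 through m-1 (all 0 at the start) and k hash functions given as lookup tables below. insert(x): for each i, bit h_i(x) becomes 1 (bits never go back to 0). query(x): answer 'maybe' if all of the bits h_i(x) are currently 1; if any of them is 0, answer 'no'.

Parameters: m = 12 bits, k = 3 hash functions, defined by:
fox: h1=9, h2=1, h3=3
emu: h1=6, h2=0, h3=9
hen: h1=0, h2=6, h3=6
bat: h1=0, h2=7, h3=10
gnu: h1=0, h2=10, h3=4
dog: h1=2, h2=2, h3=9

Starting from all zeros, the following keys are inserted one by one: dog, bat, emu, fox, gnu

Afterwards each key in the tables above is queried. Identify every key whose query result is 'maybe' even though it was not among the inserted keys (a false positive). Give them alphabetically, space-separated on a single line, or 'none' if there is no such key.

Start: bits=000000000000
After insert 'dog': sets bits 2 9 -> bits=001000000100
After insert 'bat': sets bits 0 7 10 -> bits=101000010110
After insert 'emu': sets bits 0 6 9 -> bits=101000110110
After insert 'fox': sets bits 1 3 9 -> bits=111100110110
After insert 'gnu': sets bits 0 4 10 -> bits=111110110110
Not inserted: hen — query each against bits=111110110110:
query hen: checks bit0=1, bit6=1 (all 1) -> maybe => FALSE POSITIVE
False positives (alphabetical): hen

Answer: hen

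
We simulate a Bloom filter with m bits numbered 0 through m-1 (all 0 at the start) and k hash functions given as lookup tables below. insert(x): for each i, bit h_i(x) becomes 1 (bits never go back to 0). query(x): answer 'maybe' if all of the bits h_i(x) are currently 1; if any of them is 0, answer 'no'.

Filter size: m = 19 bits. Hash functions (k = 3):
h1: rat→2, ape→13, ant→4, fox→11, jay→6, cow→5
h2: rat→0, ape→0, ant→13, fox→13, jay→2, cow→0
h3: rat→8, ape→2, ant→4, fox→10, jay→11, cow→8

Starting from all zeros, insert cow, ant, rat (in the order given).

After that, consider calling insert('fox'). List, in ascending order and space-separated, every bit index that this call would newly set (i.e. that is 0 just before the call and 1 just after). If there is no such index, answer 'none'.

Answer: 10 11

Derivation:
Start: bits=0000000000000000000
After insert 'cow': sets bits 0 5 8 -> bits=1000010010000000000
After insert 'ant': sets bits 4 13 -> bits=1000110010000100000
After insert 'rat': sets bits 0 2 8 -> bits=1010110010000100000
insert 'fox' would touch bits 10 11 13; currently bit10=0, bit11=0, bit13=1
Bits that are 0 among those (would change 0->1): 10 11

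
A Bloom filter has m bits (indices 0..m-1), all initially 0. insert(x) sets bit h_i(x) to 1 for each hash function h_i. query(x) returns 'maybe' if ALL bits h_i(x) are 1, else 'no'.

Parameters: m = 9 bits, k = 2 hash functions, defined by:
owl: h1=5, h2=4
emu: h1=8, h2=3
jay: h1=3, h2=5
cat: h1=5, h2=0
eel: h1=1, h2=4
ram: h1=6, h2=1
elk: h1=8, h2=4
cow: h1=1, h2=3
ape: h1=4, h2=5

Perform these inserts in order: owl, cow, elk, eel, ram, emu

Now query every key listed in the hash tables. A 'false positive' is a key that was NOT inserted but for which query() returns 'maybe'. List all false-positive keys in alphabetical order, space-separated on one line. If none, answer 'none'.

Start: bits=000000000
After insert 'owl': sets bits 4 5 -> bits=000011000
After insert 'cow': sets bits 1 3 -> bits=010111000
After insert 'elk': sets bits 4 8 -> bits=010111001
After insert 'eel': sets bits 1 4 -> bits=010111001
After insert 'ram': sets bits 1 6 -> bits=010111101
After insert 'emu': sets bits 3 8 -> bits=010111101
Not inserted: ape cat jay — query each against bits=010111101:
query ape: checks bit4=1, bit5=1 (all 1) -> maybe => FALSE POSITIVE
query cat: checks bit0=0, bit5=1 (has a 0) -> no => not a false positive
query jay: checks bit3=1, bit5=1 (all 1) -> maybe => FALSE POSITIVE
False positives (alphabetical): ape jay

Answer: ape jay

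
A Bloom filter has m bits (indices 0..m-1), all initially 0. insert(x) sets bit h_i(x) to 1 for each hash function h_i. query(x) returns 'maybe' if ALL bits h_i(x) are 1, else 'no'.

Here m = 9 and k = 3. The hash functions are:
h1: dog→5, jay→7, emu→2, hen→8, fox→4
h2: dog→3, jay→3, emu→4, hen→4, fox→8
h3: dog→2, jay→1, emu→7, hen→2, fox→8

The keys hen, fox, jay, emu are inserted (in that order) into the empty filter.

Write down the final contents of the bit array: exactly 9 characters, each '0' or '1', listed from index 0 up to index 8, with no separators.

Start: bits=000000000
After insert 'hen': sets bits 2 4 8 -> bits=001010001
After insert 'fox': sets bits 4 8 -> bits=001010001
After insert 'jay': sets bits 1 3 7 -> bits=011110011
After insert 'emu': sets bits 2 4 7 -> bits=011110011

Answer: 011110011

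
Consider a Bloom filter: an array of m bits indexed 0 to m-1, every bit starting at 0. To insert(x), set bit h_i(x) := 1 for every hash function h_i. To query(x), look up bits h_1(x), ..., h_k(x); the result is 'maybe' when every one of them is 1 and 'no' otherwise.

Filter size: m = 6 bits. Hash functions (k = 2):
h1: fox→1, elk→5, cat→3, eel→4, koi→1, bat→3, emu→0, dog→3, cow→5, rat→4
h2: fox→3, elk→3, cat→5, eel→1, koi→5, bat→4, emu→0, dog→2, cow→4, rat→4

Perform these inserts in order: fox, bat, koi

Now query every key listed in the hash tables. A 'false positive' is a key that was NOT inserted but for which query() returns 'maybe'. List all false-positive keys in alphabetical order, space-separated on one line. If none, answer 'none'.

Start: bits=000000
After insert 'fox': sets bits 1 3 -> bits=010100
After insert 'bat': sets bits 3 4 -> bits=010110
After insert 'koi': sets bits 1 5 -> bits=010111
Not inserted: cat cow dog eel elk emu rat — query each against bits=010111:
query cat: checks bit3=1, bit5=1 (all 1) -> maybe => FALSE POSITIVE
query cow: checks bit4=1, bit5=1 (all 1) -> maybe => FALSE POSITIVE
query dog: checks bit2=0, bit3=1 (has a 0) -> no => not a false positive
query eel: checks bit1=1, bit4=1 (all 1) -> maybe => FALSE POSITIVE
query elk: checks bit3=1, bit5=1 (all 1) -> maybe => FALSE POSITIVE
query emu: checks bit0=0 (has a 0) -> no => not a false positive
query rat: checks bit4=1 (all 1) -> maybe => FALSE POSITIVE
False positives (alphabetical): cat cow eel elk rat

Answer: cat cow eel elk rat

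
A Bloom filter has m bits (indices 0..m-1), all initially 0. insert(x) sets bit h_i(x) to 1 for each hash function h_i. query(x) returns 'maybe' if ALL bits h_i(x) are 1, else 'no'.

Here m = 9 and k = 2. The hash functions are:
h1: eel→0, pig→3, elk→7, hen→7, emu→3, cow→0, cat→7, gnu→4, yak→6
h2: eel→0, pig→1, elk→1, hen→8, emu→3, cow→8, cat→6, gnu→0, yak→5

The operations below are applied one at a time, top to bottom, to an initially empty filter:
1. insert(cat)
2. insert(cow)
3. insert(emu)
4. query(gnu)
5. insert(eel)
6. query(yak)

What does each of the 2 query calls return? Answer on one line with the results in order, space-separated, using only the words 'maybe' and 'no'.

Answer: no no

Derivation:
Start: bits=000000000
Op 1: insert cat -> sets bits 6 7 -> bits=000000110
Op 2: insert cow -> sets bits 0 8 -> bits=100000111
Op 3: insert emu -> sets bits 3 -> bits=100100111
Op 4: query gnu -> checks bit0=1, bit4=0 (has a 0) -> no
Op 5: insert eel -> sets bits 0 -> bits=100100111
Op 6: query yak -> checks bit5=0, bit6=1 (has a 0) -> no
Query results in order: no no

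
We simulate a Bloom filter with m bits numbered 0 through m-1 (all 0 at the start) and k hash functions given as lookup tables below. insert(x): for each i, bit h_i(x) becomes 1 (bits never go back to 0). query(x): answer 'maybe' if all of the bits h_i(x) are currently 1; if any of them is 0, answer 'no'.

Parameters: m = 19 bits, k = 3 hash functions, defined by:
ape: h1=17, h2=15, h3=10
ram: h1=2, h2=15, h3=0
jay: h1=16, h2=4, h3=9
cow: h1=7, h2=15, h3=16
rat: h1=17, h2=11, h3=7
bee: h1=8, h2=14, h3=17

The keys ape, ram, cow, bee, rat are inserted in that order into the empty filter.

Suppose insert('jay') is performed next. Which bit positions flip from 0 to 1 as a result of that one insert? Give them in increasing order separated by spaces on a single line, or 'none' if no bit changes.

Start: bits=0000000000000000000
After insert 'ape': sets bits 10 15 17 -> bits=0000000000100001010
After insert 'ram': sets bits 0 2 15 -> bits=1010000000100001010
After insert 'cow': sets bits 7 15 16 -> bits=1010000100100001110
After insert 'bee': sets bits 8 14 17 -> bits=1010000110100011110
After insert 'rat': sets bits 7 11 17 -> bits=1010000110110011110
insert 'jay' would touch bits 4 9 16; currently bit4=0, bit9=0, bit16=1
Bits that are 0 among those (would change 0->1): 4 9

Answer: 4 9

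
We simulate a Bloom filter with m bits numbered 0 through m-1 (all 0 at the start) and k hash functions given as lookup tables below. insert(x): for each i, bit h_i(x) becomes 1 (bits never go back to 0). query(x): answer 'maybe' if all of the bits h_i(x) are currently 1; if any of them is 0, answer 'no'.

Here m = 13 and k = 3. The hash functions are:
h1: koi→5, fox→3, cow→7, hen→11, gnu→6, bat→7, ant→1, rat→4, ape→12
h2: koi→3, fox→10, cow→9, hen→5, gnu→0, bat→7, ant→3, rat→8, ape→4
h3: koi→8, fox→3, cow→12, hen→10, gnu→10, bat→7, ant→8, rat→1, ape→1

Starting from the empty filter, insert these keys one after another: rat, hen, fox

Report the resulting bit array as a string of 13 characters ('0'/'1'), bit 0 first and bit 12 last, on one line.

Answer: 0101110010110

Derivation:
Start: bits=0000000000000
After insert 'rat': sets bits 1 4 8 -> bits=0100100010000
After insert 'hen': sets bits 5 10 11 -> bits=0100110010110
After insert 'fox': sets bits 3 10 -> bits=0101110010110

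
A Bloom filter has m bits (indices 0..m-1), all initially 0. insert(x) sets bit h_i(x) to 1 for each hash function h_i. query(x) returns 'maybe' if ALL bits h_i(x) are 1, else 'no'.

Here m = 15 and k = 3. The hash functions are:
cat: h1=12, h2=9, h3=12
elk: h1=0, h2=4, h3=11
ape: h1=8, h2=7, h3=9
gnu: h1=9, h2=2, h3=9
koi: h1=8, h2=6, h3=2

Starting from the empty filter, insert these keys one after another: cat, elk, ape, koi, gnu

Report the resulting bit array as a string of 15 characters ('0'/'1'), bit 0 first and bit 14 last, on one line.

Answer: 101010111101100

Derivation:
Start: bits=000000000000000
After insert 'cat': sets bits 9 12 -> bits=000000000100100
After insert 'elk': sets bits 0 4 11 -> bits=100010000101100
After insert 'ape': sets bits 7 8 9 -> bits=100010011101100
After insert 'koi': sets bits 2 6 8 -> bits=101010111101100
After insert 'gnu': sets bits 2 9 -> bits=101010111101100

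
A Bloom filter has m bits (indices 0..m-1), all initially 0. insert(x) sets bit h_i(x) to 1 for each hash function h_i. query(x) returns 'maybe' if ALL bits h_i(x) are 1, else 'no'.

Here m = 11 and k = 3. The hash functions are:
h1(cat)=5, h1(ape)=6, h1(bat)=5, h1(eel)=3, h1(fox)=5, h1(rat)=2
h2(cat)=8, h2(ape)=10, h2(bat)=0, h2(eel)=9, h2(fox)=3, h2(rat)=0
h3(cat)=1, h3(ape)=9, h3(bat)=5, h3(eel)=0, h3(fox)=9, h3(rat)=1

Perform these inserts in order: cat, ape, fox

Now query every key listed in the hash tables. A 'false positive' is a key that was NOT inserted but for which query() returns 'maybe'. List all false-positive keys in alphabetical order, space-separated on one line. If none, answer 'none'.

Start: bits=00000000000
After insert 'cat': sets bits 1 5 8 -> bits=01000100100
After insert 'ape': sets bits 6 9 10 -> bits=01000110111
After insert 'fox': sets bits 3 5 9 -> bits=01010110111
Not inserted: bat eel rat — query each against bits=01010110111:
query bat: checks bit0=0, bit5=1 (has a 0) -> no => not a false positive
query eel: checks bit0=0, bit3=1, bit9=1 (has a 0) -> no => not a false positive
query rat: checks bit0=0, bit1=1, bit2=0 (has a 0) -> no => not a false positive
False positives (alphabetical): none

Answer: none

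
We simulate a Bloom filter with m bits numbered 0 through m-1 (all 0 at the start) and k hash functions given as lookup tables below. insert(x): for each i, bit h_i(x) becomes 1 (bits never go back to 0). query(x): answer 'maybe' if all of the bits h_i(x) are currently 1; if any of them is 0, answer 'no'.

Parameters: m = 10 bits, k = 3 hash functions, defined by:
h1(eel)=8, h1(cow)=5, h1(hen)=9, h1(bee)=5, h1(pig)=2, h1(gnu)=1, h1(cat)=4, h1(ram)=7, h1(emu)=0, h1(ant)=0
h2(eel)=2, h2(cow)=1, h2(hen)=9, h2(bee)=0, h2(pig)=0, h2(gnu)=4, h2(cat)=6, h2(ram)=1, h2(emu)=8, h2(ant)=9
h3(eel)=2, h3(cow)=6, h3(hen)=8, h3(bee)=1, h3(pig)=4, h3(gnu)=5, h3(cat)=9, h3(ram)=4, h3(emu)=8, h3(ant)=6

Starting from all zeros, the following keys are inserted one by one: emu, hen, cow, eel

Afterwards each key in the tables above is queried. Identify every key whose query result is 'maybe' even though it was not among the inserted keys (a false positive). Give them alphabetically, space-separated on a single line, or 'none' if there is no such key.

Answer: ant bee

Derivation:
Start: bits=0000000000
After insert 'emu': sets bits 0 8 -> bits=1000000010
After insert 'hen': sets bits 8 9 -> bits=1000000011
After insert 'cow': sets bits 1 5 6 -> bits=1100011011
After insert 'eel': sets bits 2 8 -> bits=1110011011
Not inserted: ant bee cat gnu pig ram — query each against bits=1110011011:
query ant: checks bit0=1, bit6=1, bit9=1 (all 1) -> maybe => FALSE POSITIVE
query bee: checks bit0=1, bit1=1, bit5=1 (all 1) -> maybe => FALSE POSITIVE
query cat: checks bit4=0, bit6=1, bit9=1 (has a 0) -> no => not a false positive
query gnu: checks bit1=1, bit4=0, bit5=1 (has a 0) -> no => not a false positive
query pig: checks bit0=1, bit2=1, bit4=0 (has a 0) -> no => not a false positive
query ram: checks bit1=1, bit4=0, bit7=0 (has a 0) -> no => not a false positive
False positives (alphabetical): ant bee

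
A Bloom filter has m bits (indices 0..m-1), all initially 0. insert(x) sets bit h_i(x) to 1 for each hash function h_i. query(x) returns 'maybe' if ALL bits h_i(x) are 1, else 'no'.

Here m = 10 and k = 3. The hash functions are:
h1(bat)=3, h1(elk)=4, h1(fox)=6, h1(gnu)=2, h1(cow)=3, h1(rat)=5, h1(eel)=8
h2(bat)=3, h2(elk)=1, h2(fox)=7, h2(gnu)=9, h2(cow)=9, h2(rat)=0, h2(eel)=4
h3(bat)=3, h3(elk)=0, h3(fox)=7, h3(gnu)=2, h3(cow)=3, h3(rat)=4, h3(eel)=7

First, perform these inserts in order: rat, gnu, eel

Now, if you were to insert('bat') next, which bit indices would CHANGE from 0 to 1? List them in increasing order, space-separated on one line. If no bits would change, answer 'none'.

Answer: 3

Derivation:
Start: bits=0000000000
After insert 'rat': sets bits 0 4 5 -> bits=1000110000
After insert 'gnu': sets bits 2 9 -> bits=1010110001
After insert 'eel': sets bits 4 7 8 -> bits=1010110111
insert 'bat' would touch bits 3; currently bit3=0
Bits that are 0 among those (would change 0->1): 3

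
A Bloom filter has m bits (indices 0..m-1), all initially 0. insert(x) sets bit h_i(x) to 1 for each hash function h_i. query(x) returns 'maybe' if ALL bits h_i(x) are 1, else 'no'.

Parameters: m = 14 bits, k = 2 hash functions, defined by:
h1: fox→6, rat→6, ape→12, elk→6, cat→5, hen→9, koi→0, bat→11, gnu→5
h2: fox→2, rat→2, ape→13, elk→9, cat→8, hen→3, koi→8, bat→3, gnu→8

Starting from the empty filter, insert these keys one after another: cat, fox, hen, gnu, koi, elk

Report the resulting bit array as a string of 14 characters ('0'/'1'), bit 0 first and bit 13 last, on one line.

Start: bits=00000000000000
After insert 'cat': sets bits 5 8 -> bits=00000100100000
After insert 'fox': sets bits 2 6 -> bits=00100110100000
After insert 'hen': sets bits 3 9 -> bits=00110110110000
After insert 'gnu': sets bits 5 8 -> bits=00110110110000
After insert 'koi': sets bits 0 8 -> bits=10110110110000
After insert 'elk': sets bits 6 9 -> bits=10110110110000

Answer: 10110110110000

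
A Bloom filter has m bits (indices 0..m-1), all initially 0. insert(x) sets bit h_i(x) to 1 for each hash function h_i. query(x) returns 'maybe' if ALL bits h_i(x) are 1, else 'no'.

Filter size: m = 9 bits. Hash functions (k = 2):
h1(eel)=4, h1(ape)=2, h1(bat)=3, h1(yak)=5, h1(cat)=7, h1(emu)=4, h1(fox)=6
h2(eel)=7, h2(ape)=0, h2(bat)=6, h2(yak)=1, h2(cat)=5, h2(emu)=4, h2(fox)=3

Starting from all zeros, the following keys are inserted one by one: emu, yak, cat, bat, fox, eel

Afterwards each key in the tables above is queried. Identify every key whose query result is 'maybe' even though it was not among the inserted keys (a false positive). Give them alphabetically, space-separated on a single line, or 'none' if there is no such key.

Answer: none

Derivation:
Start: bits=000000000
After insert 'emu': sets bits 4 -> bits=000010000
After insert 'yak': sets bits 1 5 -> bits=010011000
After insert 'cat': sets bits 5 7 -> bits=010011010
After insert 'bat': sets bits 3 6 -> bits=010111110
After insert 'fox': sets bits 3 6 -> bits=010111110
After insert 'eel': sets bits 4 7 -> bits=010111110
Not inserted: ape — query each against bits=010111110:
query ape: checks bit0=0, bit2=0 (has a 0) -> no => not a false positive
False positives (alphabetical): none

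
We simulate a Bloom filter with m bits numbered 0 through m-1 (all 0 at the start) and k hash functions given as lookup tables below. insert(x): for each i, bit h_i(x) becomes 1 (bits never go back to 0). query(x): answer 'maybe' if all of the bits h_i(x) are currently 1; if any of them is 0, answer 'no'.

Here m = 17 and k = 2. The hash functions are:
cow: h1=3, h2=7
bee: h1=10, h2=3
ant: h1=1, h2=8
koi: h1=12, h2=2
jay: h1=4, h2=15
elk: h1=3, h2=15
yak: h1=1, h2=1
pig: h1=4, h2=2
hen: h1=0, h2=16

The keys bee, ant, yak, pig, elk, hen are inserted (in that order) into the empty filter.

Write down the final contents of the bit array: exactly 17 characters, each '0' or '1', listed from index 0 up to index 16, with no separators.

Answer: 11111000101000011

Derivation:
Start: bits=00000000000000000
After insert 'bee': sets bits 3 10 -> bits=00010000001000000
After insert 'ant': sets bits 1 8 -> bits=01010000101000000
After insert 'yak': sets bits 1 -> bits=01010000101000000
After insert 'pig': sets bits 2 4 -> bits=01111000101000000
After insert 'elk': sets bits 3 15 -> bits=01111000101000010
After insert 'hen': sets bits 0 16 -> bits=11111000101000011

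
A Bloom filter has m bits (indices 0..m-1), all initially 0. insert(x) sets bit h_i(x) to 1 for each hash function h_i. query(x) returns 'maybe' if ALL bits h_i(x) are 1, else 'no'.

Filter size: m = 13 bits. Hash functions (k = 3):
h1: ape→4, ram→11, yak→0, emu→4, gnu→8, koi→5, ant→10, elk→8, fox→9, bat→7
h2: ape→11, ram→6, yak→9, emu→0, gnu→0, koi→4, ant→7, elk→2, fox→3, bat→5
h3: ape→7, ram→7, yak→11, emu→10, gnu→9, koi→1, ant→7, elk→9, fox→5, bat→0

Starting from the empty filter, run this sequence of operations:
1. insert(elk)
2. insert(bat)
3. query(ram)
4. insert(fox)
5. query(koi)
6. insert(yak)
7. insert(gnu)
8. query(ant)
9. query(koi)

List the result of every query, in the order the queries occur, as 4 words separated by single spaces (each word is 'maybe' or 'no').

Start: bits=0000000000000
Op 1: insert elk -> sets bits 2 8 9 -> bits=0010000011000
Op 2: insert bat -> sets bits 0 5 7 -> bits=1010010111000
Op 3: query ram -> checks bit6=0, bit7=1, bit11=0 (has a 0) -> no
Op 4: insert fox -> sets bits 3 5 9 -> bits=1011010111000
Op 5: query koi -> checks bit1=0, bit4=0, bit5=1 (has a 0) -> no
Op 6: insert yak -> sets bits 0 9 11 -> bits=1011010111010
Op 7: insert gnu -> sets bits 0 8 9 -> bits=1011010111010
Op 8: query ant -> checks bit7=1, bit10=0 (has a 0) -> no
Op 9: query koi -> checks bit1=0, bit4=0, bit5=1 (has a 0) -> no
Query results in order: no no no no

Answer: no no no no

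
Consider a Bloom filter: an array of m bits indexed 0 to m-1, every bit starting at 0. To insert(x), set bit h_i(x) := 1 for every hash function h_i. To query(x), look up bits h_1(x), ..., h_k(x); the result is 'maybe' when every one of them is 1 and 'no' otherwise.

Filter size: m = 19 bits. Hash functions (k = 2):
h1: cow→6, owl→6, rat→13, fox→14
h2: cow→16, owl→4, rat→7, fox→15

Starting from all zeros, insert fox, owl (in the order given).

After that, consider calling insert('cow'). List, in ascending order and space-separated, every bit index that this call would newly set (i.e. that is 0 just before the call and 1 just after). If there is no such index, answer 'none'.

Answer: 16

Derivation:
Start: bits=0000000000000000000
After insert 'fox': sets bits 14 15 -> bits=0000000000000011000
After insert 'owl': sets bits 4 6 -> bits=0000101000000011000
insert 'cow' would touch bits 6 16; currently bit6=1, bit16=0
Bits that are 0 among those (would change 0->1): 16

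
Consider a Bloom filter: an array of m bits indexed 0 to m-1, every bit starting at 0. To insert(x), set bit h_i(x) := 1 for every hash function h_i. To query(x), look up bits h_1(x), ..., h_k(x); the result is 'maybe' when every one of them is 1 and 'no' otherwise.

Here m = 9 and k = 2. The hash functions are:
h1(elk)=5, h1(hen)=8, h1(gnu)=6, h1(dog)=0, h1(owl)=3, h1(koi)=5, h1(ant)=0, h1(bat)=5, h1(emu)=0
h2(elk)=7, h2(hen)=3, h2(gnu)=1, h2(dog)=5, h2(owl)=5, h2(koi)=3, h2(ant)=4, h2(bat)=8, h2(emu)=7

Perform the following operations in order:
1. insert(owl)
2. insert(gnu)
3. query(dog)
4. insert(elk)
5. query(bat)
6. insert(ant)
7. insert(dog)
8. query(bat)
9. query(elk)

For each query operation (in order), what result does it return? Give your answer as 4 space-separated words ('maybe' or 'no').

Answer: no no no maybe

Derivation:
Start: bits=000000000
Op 1: insert owl -> sets bits 3 5 -> bits=000101000
Op 2: insert gnu -> sets bits 1 6 -> bits=010101100
Op 3: query dog -> checks bit0=0, bit5=1 (has a 0) -> no
Op 4: insert elk -> sets bits 5 7 -> bits=010101110
Op 5: query bat -> checks bit5=1, bit8=0 (has a 0) -> no
Op 6: insert ant -> sets bits 0 4 -> bits=110111110
Op 7: insert dog -> sets bits 0 5 -> bits=110111110
Op 8: query bat -> checks bit5=1, bit8=0 (has a 0) -> no
Op 9: query elk -> checks bit5=1, bit7=1 (all 1) -> maybe
Query results in order: no no no maybe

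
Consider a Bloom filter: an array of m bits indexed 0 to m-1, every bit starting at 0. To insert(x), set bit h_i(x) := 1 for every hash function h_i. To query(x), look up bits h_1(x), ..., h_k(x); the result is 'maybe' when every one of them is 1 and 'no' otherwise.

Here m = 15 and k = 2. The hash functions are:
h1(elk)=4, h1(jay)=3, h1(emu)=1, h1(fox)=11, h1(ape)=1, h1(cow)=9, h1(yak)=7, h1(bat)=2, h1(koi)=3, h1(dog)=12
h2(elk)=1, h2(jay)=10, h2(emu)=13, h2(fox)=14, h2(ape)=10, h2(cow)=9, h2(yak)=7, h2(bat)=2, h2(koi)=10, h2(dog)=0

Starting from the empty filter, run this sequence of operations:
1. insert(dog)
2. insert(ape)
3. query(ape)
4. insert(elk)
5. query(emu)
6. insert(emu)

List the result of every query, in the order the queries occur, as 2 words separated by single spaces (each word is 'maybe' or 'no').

Answer: maybe no

Derivation:
Start: bits=000000000000000
Op 1: insert dog -> sets bits 0 12 -> bits=100000000000100
Op 2: insert ape -> sets bits 1 10 -> bits=110000000010100
Op 3: query ape -> checks bit1=1, bit10=1 (all 1) -> maybe
Op 4: insert elk -> sets bits 1 4 -> bits=110010000010100
Op 5: query emu -> checks bit1=1, bit13=0 (has a 0) -> no
Op 6: insert emu -> sets bits 1 13 -> bits=110010000010110
Query results in order: maybe no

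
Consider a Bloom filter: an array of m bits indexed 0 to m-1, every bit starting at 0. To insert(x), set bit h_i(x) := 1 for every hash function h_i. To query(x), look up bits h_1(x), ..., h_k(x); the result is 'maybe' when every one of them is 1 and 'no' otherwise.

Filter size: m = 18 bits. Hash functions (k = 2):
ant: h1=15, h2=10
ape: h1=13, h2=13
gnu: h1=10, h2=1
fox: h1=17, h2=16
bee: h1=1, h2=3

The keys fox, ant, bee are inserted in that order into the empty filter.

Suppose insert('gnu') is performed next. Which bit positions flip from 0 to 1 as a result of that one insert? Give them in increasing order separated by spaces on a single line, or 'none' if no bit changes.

Start: bits=000000000000000000
After insert 'fox': sets bits 16 17 -> bits=000000000000000011
After insert 'ant': sets bits 10 15 -> bits=000000000010000111
After insert 'bee': sets bits 1 3 -> bits=010100000010000111
insert 'gnu' would touch bits 1 10; currently bit1=1, bit10=1
Bits that are 0 among those (would change 0->1): none

Answer: none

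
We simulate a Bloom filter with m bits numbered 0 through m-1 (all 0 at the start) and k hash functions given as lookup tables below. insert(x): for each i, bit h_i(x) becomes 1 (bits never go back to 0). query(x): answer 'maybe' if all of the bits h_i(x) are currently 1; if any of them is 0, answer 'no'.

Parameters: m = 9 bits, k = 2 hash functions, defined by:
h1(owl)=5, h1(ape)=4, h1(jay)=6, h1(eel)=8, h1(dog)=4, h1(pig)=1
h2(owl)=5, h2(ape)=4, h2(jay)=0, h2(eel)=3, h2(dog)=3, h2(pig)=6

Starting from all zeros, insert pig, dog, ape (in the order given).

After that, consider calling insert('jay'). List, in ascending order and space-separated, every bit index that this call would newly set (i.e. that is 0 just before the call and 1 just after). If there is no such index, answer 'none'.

Answer: 0

Derivation:
Start: bits=000000000
After insert 'pig': sets bits 1 6 -> bits=010000100
After insert 'dog': sets bits 3 4 -> bits=010110100
After insert 'ape': sets bits 4 -> bits=010110100
insert 'jay' would touch bits 0 6; currently bit0=0, bit6=1
Bits that are 0 among those (would change 0->1): 0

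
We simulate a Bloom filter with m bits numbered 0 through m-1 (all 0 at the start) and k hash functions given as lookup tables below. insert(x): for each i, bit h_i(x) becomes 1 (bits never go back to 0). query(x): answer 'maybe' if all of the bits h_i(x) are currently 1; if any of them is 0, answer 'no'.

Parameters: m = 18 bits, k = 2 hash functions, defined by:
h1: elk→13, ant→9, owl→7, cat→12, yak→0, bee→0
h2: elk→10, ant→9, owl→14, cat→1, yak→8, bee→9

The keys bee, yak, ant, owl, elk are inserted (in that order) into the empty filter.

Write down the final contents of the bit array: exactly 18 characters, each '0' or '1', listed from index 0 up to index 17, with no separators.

Answer: 100000011110011000

Derivation:
Start: bits=000000000000000000
After insert 'bee': sets bits 0 9 -> bits=100000000100000000
After insert 'yak': sets bits 0 8 -> bits=100000001100000000
After insert 'ant': sets bits 9 -> bits=100000001100000000
After insert 'owl': sets bits 7 14 -> bits=100000011100001000
After insert 'elk': sets bits 10 13 -> bits=100000011110011000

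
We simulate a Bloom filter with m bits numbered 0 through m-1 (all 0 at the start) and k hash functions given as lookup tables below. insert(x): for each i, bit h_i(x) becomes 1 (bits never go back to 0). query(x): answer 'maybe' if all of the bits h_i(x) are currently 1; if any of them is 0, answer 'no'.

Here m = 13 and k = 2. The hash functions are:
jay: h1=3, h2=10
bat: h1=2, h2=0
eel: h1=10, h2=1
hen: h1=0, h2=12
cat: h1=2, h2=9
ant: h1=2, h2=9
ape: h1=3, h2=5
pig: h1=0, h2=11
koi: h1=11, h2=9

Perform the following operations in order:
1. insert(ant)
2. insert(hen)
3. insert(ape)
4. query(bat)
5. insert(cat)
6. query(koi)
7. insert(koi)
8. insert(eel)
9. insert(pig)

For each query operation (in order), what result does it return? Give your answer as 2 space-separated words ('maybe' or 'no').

Start: bits=0000000000000
Op 1: insert ant -> sets bits 2 9 -> bits=0010000001000
Op 2: insert hen -> sets bits 0 12 -> bits=1010000001001
Op 3: insert ape -> sets bits 3 5 -> bits=1011010001001
Op 4: query bat -> checks bit0=1, bit2=1 (all 1) -> maybe
Op 5: insert cat -> sets bits 2 9 -> bits=1011010001001
Op 6: query koi -> checks bit9=1, bit11=0 (has a 0) -> no
Op 7: insert koi -> sets bits 9 11 -> bits=1011010001011
Op 8: insert eel -> sets bits 1 10 -> bits=1111010001111
Op 9: insert pig -> sets bits 0 11 -> bits=1111010001111
Query results in order: maybe no

Answer: maybe no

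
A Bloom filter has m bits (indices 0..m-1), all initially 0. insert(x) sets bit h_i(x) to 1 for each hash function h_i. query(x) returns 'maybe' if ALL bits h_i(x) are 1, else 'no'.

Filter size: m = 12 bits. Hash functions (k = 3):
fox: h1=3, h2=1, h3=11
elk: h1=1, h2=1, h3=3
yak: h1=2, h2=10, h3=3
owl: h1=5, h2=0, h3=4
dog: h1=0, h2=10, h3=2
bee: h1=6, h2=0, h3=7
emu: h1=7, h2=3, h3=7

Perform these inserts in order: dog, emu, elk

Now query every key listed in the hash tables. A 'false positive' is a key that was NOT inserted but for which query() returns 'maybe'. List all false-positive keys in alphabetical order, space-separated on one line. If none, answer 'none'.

Start: bits=000000000000
After insert 'dog': sets bits 0 2 10 -> bits=101000000010
After insert 'emu': sets bits 3 7 -> bits=101100010010
After insert 'elk': sets bits 1 3 -> bits=111100010010
Not inserted: bee fox owl yak — query each against bits=111100010010:
query bee: checks bit0=1, bit6=0, bit7=1 (has a 0) -> no => not a false positive
query fox: checks bit1=1, bit3=1, bit11=0 (has a 0) -> no => not a false positive
query owl: checks bit0=1, bit4=0, bit5=0 (has a 0) -> no => not a false positive
query yak: checks bit2=1, bit3=1, bit10=1 (all 1) -> maybe => FALSE POSITIVE
False positives (alphabetical): yak

Answer: yak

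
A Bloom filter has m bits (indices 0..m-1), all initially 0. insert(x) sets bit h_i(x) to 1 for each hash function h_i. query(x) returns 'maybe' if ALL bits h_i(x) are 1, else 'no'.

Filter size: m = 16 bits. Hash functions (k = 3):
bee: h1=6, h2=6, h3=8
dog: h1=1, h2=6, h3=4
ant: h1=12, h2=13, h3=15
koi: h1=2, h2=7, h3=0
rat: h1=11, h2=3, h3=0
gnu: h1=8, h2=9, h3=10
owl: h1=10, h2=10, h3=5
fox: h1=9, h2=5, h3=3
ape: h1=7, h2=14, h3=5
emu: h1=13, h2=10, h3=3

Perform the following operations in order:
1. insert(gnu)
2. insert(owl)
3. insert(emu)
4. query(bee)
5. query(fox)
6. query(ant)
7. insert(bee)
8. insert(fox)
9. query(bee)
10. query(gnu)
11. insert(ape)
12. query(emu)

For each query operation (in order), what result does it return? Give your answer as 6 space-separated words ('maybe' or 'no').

Start: bits=0000000000000000
Op 1: insert gnu -> sets bits 8 9 10 -> bits=0000000011100000
Op 2: insert owl -> sets bits 5 10 -> bits=0000010011100000
Op 3: insert emu -> sets bits 3 10 13 -> bits=0001010011100100
Op 4: query bee -> checks bit6=0, bit8=1 (has a 0) -> no
Op 5: query fox -> checks bit3=1, bit5=1, bit9=1 (all 1) -> maybe
Op 6: query ant -> checks bit12=0, bit13=1, bit15=0 (has a 0) -> no
Op 7: insert bee -> sets bits 6 8 -> bits=0001011011100100
Op 8: insert fox -> sets bits 3 5 9 -> bits=0001011011100100
Op 9: query bee -> checks bit6=1, bit8=1 (all 1) -> maybe
Op 10: query gnu -> checks bit8=1, bit9=1, bit10=1 (all 1) -> maybe
Op 11: insert ape -> sets bits 5 7 14 -> bits=0001011111100110
Op 12: query emu -> checks bit3=1, bit10=1, bit13=1 (all 1) -> maybe
Query results in order: no maybe no maybe maybe maybe

Answer: no maybe no maybe maybe maybe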